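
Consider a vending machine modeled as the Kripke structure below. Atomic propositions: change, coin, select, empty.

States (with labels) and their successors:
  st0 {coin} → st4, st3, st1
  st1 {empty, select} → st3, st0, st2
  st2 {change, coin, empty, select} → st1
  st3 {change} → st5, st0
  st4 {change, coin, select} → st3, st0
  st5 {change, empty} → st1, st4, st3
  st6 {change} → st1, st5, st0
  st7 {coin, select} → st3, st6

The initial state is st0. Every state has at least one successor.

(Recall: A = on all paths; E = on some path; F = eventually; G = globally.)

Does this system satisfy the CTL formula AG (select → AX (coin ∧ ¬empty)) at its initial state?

States satisfying select → AX (coin ∧ ¬empty): {st0, st3, st5, st6}.
States satisfying AG (select → AX (coin ∧ ¬empty)): ∅.
st1 is reachable from st0 and violates select → AX (coin ∧ ¬empty), so AG fails at st0.
st0 ∉ Sat(AG (select → AX (coin ∧ ¬empty))).

Violated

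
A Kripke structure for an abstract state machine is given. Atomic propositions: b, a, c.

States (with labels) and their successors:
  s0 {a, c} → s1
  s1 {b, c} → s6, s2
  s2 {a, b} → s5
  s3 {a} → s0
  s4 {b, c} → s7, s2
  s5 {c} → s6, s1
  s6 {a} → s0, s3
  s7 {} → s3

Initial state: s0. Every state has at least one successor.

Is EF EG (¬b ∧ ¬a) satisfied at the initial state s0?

States satisfying EG (¬b ∧ ¬a): ∅.
States satisfying EF EG (¬b ∧ ¬a): ∅.
No suitable path/successor from s0 witnesses the formula.
s0 ∉ Sat(EF EG (¬b ∧ ¬a)).

No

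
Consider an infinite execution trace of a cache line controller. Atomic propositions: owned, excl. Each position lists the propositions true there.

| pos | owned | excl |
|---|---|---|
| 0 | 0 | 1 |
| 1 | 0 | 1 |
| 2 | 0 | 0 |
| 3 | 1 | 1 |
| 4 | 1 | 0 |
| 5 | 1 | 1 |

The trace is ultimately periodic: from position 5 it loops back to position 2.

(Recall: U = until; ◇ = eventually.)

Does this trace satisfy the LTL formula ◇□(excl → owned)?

Holds

□(excl → owned) holds at position 2, which is reachable from 0, so ◇□(excl → owned) holds.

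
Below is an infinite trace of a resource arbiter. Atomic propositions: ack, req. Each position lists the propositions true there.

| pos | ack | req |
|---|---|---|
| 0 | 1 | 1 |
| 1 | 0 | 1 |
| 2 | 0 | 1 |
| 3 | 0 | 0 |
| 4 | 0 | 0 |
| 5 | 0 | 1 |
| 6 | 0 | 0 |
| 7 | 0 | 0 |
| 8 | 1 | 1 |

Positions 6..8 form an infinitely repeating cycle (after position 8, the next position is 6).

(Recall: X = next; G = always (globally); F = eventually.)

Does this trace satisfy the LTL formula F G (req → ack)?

G (req → ack) holds at position 6, which is reachable from 0, so F G (req → ack) holds.

Holds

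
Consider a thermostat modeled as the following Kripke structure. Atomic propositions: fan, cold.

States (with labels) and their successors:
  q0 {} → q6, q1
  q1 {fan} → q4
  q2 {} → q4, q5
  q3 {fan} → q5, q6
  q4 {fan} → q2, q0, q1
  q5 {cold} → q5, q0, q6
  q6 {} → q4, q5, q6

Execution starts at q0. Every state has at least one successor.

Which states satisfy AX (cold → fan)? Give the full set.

States satisfying cold → fan: {q0, q1, q2, q3, q4, q6}.
States satisfying AX (cold → fan): {q0, q1, q4}.

{q0, q1, q4}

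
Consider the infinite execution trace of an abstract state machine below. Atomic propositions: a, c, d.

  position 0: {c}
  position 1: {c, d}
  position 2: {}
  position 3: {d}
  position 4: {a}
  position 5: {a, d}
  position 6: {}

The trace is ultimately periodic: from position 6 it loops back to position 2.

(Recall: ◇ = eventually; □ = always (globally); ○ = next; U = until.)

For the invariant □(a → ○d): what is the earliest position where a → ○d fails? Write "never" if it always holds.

Check a → ○d at each position in order: 0 ✓, 1 ✓, 2 ✓, 3 ✓, 4 ✓.
At position 5 the labels are {a, d} and the next position 6 has {}, so a → ○d is false there. This is the first violation.

5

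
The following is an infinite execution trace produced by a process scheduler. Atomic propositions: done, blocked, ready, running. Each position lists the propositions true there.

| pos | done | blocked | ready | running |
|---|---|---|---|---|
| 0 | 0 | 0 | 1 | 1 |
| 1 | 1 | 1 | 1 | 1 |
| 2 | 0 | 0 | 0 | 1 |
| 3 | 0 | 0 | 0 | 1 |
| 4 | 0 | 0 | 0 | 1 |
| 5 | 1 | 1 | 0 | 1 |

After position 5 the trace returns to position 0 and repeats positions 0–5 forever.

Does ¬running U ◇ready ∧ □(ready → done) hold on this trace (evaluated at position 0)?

Walking from position 0: ◇ready first holds at position 0, and ¬running holds at every earlier position along the way, so ¬running U ◇ready holds.
ready → done must hold at every position from 0 onward. It fails at position 0, so □(ready → done) is false.
Positions where ready holds: 0, 1.
Check done at each: 0→fails, 1→ok.
At position 0: ¬running U ◇ready is true; □(ready → done) is false; so ¬running U ◇ready ∧ □(ready → done) is false.

Does not hold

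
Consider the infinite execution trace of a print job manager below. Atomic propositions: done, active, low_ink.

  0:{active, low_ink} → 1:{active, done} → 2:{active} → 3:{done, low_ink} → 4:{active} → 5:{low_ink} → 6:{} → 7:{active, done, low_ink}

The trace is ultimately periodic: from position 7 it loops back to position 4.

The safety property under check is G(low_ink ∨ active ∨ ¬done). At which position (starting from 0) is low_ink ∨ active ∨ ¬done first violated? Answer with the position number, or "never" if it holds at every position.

low_ink ∨ active ∨ ¬done holds at every position 0..7, and those are all the positions the trace ever visits, so the invariant G(low_ink ∨ active ∨ ¬done) is never violated.

never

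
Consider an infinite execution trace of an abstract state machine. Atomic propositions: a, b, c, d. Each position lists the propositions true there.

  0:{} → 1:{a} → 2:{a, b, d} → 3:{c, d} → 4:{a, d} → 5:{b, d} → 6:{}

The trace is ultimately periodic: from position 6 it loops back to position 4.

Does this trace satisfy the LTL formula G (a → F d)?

Satisfied

a → F d holds at every position 0..6, and those are all positions ever visited, so G (a → F d) holds.
Positions where a holds: 1, 2, 4.
Check F d at each: 1→ok, 2→ok, 4→ok.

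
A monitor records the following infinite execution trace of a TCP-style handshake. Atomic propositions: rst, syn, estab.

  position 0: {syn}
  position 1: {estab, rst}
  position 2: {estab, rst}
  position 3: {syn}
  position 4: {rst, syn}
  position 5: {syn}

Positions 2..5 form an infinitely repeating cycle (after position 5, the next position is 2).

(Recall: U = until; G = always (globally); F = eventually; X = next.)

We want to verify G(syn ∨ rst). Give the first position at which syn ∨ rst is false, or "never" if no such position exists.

syn ∨ rst holds at every position 0..5, and those are all the positions the trace ever visits, so the invariant G(syn ∨ rst) is never violated.

never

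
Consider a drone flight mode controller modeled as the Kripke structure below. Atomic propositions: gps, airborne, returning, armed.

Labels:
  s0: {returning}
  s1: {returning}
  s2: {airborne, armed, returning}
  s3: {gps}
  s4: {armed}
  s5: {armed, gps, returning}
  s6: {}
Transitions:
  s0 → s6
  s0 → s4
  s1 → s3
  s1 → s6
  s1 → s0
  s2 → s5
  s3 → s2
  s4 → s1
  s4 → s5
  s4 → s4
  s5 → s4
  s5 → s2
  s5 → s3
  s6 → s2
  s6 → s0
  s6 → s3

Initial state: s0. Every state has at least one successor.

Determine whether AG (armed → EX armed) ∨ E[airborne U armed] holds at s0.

Holds

States satisfying armed → EX armed: {s0, s1, s2, s3, s4, s5, s6}.
States satisfying AG (armed → EX armed): {s0, s1, s2, s3, s4, s5, s6}.
States satisfying airborne: {s2}.
States satisfying armed: {s2, s4, s5}.
States satisfying E[airborne U armed]: {s2, s4, s5}.
States satisfying AG (armed → EX armed) ∨ E[airborne U armed]: {s0, s1, s2, s3, s4, s5, s6}.
s0 ∈ Sat(AG (armed → EX armed) ∨ E[airborne U armed]).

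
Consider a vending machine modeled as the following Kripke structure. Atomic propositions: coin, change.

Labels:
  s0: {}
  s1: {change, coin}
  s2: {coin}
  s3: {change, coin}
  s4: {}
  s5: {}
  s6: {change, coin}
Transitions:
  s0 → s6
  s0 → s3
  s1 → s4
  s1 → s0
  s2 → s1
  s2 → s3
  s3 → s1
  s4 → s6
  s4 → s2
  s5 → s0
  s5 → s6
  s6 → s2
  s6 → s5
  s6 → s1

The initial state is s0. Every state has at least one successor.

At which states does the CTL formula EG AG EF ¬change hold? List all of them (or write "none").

{s0, s1, s2, s3, s4, s5, s6}

States satisfying AG EF ¬change: {s0, s1, s2, s3, s4, s5, s6}.
States satisfying EG AG EF ¬change: {s0, s1, s2, s3, s4, s5, s6}.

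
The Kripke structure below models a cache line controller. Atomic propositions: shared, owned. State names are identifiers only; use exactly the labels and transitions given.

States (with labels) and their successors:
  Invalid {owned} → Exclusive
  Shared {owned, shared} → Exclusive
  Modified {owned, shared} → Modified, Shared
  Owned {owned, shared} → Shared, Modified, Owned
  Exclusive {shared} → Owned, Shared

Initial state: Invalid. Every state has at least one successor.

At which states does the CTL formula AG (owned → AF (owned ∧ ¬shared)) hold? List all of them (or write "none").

none

States satisfying owned → AF (owned ∧ ¬shared): {Invalid, Exclusive}.
States satisfying AG (owned → AF (owned ∧ ¬shared)): ∅.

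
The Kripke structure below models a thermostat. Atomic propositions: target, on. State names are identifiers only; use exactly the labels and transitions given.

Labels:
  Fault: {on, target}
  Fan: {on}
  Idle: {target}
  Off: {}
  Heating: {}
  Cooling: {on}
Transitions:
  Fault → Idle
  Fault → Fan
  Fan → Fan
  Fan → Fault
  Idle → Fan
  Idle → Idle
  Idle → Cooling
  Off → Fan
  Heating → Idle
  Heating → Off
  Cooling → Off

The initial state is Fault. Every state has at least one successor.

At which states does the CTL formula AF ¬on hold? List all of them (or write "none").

{Idle, Off, Heating, Cooling}

States satisfying ¬on: {Idle, Off, Heating}.
States satisfying AF ¬on: {Idle, Off, Heating, Cooling}.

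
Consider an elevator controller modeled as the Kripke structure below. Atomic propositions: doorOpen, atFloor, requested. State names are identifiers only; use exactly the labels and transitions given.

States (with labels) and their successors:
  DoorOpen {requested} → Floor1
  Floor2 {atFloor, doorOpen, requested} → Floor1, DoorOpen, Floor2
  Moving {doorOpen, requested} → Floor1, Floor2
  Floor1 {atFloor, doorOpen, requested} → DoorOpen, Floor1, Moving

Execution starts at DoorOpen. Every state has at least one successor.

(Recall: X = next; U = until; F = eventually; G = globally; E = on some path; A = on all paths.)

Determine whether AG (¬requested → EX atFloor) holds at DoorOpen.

States satisfying ¬requested → EX atFloor: {DoorOpen, Floor2, Moving, Floor1}.
States satisfying AG (¬requested → EX atFloor): {DoorOpen, Floor2, Moving, Floor1}.
Every state reachable from DoorOpen satisfies ¬requested → EX atFloor.
DoorOpen ∈ Sat(AG (¬requested → EX atFloor)).

Holds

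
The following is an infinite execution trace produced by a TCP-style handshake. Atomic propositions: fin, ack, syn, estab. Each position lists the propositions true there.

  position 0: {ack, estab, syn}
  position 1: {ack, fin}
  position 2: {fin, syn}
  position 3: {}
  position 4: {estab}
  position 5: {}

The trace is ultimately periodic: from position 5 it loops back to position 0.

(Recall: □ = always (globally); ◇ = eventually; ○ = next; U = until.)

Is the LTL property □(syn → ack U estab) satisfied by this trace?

syn → ack U estab must hold at every position from 0 onward. It fails at position 2, so □(syn → ack U estab) is false.
Positions where syn holds: 0, 2.
Check ack U estab at each: 0→ok, 2→fails.

Does not hold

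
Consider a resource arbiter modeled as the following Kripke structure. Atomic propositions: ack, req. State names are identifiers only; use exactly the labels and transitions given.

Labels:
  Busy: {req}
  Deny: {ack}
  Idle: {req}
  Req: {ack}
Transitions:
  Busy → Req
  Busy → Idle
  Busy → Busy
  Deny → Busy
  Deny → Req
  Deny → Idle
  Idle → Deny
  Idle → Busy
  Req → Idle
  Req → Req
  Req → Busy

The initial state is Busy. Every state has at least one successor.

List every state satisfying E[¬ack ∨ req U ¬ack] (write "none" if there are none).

States satisfying ¬ack ∨ req: {Busy, Idle}.
States satisfying ¬ack: {Busy, Idle}.
States satisfying E[¬ack ∨ req U ¬ack]: {Busy, Idle}.

{Busy, Idle}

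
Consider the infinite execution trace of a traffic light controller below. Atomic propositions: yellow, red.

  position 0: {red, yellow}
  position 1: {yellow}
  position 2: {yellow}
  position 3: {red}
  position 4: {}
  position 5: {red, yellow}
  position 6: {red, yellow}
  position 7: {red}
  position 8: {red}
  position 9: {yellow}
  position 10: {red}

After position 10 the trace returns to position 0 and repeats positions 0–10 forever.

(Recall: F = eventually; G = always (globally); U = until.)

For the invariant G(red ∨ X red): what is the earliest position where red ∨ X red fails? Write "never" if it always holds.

Check red ∨ X red at each position in order: 0 ✓.
At position 1 the labels are {yellow} and the next position 2 has {yellow}, so red ∨ X red is false there. This is the first violation.

1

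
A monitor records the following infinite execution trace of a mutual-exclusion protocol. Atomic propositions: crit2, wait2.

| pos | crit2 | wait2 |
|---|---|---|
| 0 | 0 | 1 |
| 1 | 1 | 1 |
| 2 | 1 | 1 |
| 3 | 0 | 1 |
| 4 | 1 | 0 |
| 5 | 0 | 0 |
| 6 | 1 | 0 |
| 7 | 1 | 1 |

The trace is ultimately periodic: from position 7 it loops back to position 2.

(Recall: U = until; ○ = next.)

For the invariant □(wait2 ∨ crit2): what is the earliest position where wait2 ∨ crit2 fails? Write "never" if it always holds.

5

Check wait2 ∨ crit2 at each position in order: 0 ✓, 1 ✓, 2 ✓, 3 ✓, 4 ✓.
At position 5 the labels are {}, so wait2 ∨ crit2 is false there. This is the first violation.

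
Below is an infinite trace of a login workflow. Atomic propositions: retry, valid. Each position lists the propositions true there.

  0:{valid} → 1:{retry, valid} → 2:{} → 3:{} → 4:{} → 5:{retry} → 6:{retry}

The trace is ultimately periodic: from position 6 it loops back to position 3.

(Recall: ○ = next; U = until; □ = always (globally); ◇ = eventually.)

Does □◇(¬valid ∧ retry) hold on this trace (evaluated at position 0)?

◇(¬valid ∧ retry) holds at every position 0..6, and those are all positions ever visited, so □◇(¬valid ∧ retry) holds.

Holds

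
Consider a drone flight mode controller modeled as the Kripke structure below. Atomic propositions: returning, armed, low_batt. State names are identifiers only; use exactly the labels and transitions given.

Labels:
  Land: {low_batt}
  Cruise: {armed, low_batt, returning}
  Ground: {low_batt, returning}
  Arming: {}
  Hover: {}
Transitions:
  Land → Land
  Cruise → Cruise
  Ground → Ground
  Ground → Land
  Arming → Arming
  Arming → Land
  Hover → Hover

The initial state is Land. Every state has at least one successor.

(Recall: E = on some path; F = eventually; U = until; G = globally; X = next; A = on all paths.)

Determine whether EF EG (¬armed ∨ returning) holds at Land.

States satisfying EG (¬armed ∨ returning): {Land, Cruise, Ground, Arming, Hover}.
States satisfying EF EG (¬armed ∨ returning): {Land, Cruise, Ground, Arming, Hover}.
Some path from Land reaches a state where EG (¬armed ∨ returning) holds.
Land ∈ Sat(EF EG (¬armed ∨ returning)).

Yes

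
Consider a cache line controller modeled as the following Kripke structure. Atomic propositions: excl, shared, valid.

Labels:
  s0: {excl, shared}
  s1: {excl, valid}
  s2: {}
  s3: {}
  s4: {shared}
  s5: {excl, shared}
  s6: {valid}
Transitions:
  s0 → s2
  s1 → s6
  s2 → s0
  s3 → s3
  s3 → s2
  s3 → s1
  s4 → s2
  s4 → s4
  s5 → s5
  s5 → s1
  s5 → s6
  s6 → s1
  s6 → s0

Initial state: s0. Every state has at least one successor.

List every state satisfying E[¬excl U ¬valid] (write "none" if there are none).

{s0, s2, s3, s4, s5, s6}

States satisfying ¬excl: {s2, s3, s4, s6}.
States satisfying ¬valid: {s0, s2, s3, s4, s5}.
States satisfying E[¬excl U ¬valid]: {s0, s2, s3, s4, s5, s6}.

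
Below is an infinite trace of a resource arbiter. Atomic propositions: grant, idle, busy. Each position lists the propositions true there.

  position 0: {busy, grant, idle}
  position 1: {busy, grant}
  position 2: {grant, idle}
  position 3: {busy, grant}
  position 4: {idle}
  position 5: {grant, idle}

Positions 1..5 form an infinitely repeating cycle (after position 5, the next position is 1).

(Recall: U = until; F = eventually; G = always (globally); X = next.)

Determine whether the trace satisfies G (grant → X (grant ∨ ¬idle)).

No

grant → X (grant ∨ ¬idle) must hold at every position from 0 onward. It fails at position 3, so G (grant → X (grant ∨ ¬idle)) is false.
Positions where grant holds: 0, 1, 2, 3, 5.
Check X (grant ∨ ¬idle) at each: 0→ok, 1→ok, 2→ok, 3→fails, 5→ok.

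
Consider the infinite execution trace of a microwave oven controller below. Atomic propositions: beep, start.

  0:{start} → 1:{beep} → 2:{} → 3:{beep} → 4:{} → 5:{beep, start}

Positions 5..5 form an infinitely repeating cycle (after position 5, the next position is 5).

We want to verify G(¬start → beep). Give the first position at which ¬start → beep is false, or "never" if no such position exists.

2

Check ¬start → beep at each position in order: 0 ✓, 1 ✓.
At position 2 the labels are {}, so ¬start → beep is false there. This is the first violation.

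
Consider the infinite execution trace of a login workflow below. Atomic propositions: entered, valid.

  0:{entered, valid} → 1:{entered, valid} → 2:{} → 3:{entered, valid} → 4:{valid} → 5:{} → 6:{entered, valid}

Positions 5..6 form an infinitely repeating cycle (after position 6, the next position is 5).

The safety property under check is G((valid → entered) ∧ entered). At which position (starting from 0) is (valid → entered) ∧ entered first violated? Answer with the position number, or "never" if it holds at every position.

Check (valid → entered) ∧ entered at each position in order: 0 ✓, 1 ✓.
At position 2 the labels are {}, so (valid → entered) ∧ entered is false there. This is the first violation.

2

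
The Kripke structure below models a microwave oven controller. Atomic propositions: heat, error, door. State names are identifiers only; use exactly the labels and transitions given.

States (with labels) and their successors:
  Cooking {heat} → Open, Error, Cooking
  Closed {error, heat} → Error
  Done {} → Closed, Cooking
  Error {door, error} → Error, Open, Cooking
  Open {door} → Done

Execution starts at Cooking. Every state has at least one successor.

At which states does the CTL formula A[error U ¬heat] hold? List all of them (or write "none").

{Closed, Done, Error, Open}

States satisfying error: {Closed, Error}.
States satisfying ¬heat: {Done, Error, Open}.
States satisfying A[error U ¬heat]: {Closed, Done, Error, Open}.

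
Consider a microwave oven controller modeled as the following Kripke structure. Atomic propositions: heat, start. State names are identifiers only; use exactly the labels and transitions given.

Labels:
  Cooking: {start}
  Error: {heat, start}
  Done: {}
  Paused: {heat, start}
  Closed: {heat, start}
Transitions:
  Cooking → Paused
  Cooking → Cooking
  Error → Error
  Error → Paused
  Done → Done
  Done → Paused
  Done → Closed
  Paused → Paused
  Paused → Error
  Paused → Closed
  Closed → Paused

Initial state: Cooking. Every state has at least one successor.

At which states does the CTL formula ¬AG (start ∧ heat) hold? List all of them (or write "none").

States satisfying start ∧ heat: {Error, Paused, Closed}.
States satisfying AG (start ∧ heat): {Error, Paused, Closed}.
States satisfying ¬AG (start ∧ heat): {Cooking, Done}.

{Cooking, Done}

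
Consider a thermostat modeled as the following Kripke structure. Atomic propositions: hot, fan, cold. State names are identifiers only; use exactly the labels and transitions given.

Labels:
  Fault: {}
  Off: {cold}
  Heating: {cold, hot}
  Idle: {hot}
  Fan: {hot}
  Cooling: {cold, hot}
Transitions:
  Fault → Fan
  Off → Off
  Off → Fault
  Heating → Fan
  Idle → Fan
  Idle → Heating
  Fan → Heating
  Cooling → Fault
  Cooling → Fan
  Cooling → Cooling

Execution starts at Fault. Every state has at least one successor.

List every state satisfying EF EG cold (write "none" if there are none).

States satisfying EG cold: {Off, Cooling}.
States satisfying EF EG cold: {Off, Cooling}.

{Off, Cooling}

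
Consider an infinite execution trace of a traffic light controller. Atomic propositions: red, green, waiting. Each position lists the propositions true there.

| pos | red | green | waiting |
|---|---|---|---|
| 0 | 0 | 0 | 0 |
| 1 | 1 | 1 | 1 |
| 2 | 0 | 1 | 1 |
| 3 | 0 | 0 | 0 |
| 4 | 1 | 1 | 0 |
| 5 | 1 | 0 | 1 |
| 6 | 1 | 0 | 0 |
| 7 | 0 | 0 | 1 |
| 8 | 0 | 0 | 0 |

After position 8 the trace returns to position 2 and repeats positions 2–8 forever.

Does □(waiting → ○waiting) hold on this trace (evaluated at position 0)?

waiting → ○waiting must hold at every position from 0 onward. It fails at position 2, so □(waiting → ○waiting) is false.
Positions where waiting holds: 1, 2, 5, 7.
Check ○waiting at each: 1→ok, 2→fails, 5→fails, 7→fails.

Does not hold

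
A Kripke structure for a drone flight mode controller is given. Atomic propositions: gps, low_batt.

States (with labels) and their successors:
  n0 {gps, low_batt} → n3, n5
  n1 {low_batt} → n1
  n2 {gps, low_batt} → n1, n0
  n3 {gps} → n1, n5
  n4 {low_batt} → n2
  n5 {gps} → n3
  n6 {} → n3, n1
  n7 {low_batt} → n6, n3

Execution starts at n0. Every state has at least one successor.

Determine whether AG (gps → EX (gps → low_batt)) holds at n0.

States satisfying gps → EX (gps → low_batt): {n1, n2, n3, n4, n6, n7}.
States satisfying AG (gps → EX (gps → low_batt)): {n1}.
n0 is reachable from n0 and violates gps → EX (gps → low_batt), so AG fails at n0.
n0 ∉ Sat(AG (gps → EX (gps → low_batt))).

Does not hold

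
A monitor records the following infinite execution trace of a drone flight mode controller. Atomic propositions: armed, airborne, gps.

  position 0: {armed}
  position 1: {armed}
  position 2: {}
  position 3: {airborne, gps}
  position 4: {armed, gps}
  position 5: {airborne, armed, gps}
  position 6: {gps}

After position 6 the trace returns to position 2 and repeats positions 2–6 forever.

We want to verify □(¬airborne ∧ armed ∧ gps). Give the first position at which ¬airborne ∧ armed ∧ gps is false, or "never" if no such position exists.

At position 0 the labels are {armed}, so ¬airborne ∧ armed ∧ gps is false there. This is the first violation.

0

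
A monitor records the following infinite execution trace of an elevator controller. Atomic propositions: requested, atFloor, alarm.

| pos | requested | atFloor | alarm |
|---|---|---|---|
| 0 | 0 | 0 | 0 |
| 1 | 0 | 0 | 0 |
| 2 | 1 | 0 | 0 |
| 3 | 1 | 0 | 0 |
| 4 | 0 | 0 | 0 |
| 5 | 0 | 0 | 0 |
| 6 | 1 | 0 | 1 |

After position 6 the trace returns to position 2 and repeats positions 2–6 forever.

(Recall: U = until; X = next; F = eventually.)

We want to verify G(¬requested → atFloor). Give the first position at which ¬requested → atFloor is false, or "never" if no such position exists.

At position 0 the labels are {}, so ¬requested → atFloor is false there. This is the first violation.

0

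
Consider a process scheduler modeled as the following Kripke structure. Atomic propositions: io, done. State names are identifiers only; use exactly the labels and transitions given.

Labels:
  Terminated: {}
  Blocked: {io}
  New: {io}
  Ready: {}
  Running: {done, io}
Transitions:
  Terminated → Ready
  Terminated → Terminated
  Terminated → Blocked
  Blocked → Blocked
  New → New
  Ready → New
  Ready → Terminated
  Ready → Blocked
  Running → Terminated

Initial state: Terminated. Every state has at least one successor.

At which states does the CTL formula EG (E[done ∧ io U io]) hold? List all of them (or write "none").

States satisfying E[done ∧ io U io]: {Blocked, New, Running}.
States satisfying EG (E[done ∧ io U io]): {Blocked, New}.

{Blocked, New}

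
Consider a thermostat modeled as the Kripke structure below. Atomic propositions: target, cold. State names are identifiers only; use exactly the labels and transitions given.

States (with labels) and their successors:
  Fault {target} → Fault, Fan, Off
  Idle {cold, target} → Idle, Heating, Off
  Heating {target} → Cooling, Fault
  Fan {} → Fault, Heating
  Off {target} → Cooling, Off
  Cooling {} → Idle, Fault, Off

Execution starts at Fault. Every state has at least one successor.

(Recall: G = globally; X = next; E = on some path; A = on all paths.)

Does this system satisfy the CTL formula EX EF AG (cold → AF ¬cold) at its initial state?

States satisfying EF AG (cold → AF ¬cold): ∅.
States satisfying EX EF AG (cold → AF ¬cold): ∅.
No suitable path/successor from Fault witnesses the formula.
Fault ∉ Sat(EX EF AG (cold → AF ¬cold)).

Violated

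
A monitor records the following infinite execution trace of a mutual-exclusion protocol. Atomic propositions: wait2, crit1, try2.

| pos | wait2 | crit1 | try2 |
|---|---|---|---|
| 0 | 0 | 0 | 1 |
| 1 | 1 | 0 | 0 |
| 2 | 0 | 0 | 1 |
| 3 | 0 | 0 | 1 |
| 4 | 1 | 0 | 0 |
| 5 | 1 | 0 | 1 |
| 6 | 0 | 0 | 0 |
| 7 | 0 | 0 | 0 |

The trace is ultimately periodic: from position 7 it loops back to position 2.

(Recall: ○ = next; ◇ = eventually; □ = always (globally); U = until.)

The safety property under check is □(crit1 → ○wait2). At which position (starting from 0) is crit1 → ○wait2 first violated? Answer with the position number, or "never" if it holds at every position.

never

crit1 → ○wait2 holds at every position 0..7, and those are all the positions the trace ever visits, so the invariant □(crit1 → ○wait2) is never violated.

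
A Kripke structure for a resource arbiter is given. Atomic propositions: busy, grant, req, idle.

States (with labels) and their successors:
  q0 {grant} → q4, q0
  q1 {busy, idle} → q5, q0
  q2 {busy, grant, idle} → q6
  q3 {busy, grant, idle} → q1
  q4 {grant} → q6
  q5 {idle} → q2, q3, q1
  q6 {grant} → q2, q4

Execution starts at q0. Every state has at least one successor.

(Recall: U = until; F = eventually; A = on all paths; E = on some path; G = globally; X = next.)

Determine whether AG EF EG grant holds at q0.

States satisfying EF EG grant: {q0, q1, q2, q3, q4, q5, q6}.
States satisfying AG EF EG grant: {q0, q1, q2, q3, q4, q5, q6}.
Every state reachable from q0 satisfies EF EG grant.
q0 ∈ Sat(AG EF EG grant).

Yes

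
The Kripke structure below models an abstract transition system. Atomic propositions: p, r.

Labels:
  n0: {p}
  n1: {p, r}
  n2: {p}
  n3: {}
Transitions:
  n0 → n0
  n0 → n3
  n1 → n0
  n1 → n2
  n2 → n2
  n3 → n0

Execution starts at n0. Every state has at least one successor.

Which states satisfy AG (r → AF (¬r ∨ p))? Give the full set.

States satisfying r → AF (¬r ∨ p): {n0, n1, n2, n3}.
States satisfying AG (r → AF (¬r ∨ p)): {n0, n1, n2, n3}.

{n0, n1, n2, n3}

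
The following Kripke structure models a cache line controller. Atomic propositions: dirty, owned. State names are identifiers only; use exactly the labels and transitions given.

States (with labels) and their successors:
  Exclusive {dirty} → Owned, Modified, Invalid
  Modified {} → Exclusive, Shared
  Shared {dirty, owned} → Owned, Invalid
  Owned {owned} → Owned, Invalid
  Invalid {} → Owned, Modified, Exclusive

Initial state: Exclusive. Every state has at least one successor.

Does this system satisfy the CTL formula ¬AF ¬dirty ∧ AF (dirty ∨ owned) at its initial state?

States satisfying ¬dirty: {Modified, Owned, Invalid}.
States satisfying AF ¬dirty: {Exclusive, Modified, Shared, Owned, Invalid}.
States satisfying ¬AF ¬dirty: ∅.
States satisfying dirty ∨ owned: {Exclusive, Shared, Owned}.
States satisfying AF (dirty ∨ owned): {Exclusive, Modified, Shared, Owned, Invalid}.
States satisfying ¬AF ¬dirty ∧ AF (dirty ∨ owned): ∅.
Exclusive ∉ Sat(¬AF ¬dirty ∧ AF (dirty ∨ owned)).

Violated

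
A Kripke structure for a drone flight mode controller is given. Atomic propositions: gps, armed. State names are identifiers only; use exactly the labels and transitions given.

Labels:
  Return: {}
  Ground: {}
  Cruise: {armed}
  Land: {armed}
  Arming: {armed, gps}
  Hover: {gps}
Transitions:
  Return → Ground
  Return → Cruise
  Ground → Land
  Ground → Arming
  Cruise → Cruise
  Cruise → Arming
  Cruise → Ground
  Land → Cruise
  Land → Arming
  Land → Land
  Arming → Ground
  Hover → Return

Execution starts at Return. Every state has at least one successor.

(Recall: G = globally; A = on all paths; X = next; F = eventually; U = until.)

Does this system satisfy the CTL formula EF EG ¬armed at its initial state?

No

States satisfying EG ¬armed: ∅.
States satisfying EF EG ¬armed: ∅.
No suitable path/successor from Return witnesses the formula.
Return ∉ Sat(EF EG ¬armed).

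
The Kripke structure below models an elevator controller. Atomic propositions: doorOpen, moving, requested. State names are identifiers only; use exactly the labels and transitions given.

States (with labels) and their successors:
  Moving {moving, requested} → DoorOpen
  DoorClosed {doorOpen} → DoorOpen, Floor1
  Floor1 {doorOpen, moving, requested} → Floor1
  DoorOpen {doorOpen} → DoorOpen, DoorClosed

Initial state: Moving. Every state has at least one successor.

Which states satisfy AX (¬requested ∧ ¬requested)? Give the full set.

States satisfying ¬requested ∧ ¬requested: {DoorClosed, DoorOpen}.
States satisfying AX (¬requested ∧ ¬requested): {Moving, DoorOpen}.

{Moving, DoorOpen}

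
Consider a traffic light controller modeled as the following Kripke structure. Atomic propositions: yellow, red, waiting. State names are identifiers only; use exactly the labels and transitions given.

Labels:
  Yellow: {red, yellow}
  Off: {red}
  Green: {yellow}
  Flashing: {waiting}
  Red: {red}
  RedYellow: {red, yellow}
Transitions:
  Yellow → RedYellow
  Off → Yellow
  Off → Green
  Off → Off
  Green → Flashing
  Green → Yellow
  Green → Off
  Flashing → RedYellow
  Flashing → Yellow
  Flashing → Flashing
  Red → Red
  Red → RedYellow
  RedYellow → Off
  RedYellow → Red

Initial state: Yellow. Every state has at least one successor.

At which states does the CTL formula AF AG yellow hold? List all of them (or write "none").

none

States satisfying AG yellow: ∅.
States satisfying AF AG yellow: ∅.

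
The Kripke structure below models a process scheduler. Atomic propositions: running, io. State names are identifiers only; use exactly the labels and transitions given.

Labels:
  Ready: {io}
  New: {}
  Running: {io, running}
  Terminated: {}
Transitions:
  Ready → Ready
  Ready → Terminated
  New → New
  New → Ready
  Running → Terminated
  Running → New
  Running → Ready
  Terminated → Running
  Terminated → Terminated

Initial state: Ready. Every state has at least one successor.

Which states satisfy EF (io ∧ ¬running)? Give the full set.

{Ready, New, Running, Terminated}

States satisfying io ∧ ¬running: {Ready}.
States satisfying EF (io ∧ ¬running): {Ready, New, Running, Terminated}.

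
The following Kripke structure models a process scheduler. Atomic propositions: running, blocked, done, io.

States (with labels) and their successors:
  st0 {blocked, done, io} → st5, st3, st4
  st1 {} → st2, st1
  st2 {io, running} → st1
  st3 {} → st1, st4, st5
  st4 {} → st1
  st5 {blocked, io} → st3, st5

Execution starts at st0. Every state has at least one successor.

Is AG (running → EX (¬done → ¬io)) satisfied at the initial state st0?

States satisfying running → EX (¬done → ¬io): {st0, st1, st2, st3, st4, st5}.
States satisfying AG (running → EX (¬done → ¬io)): {st0, st1, st2, st3, st4, st5}.
Every state reachable from st0 satisfies running → EX (¬done → ¬io).
st0 ∈ Sat(AG (running → EX (¬done → ¬io))).

Holds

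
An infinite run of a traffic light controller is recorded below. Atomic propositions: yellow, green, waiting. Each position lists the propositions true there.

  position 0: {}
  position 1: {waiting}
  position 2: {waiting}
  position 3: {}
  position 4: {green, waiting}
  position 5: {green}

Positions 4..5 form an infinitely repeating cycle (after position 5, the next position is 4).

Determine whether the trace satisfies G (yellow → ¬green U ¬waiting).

yellow → ¬green U ¬waiting holds at every position 0..5, and those are all positions ever visited, so G (yellow → ¬green U ¬waiting) holds.

Holds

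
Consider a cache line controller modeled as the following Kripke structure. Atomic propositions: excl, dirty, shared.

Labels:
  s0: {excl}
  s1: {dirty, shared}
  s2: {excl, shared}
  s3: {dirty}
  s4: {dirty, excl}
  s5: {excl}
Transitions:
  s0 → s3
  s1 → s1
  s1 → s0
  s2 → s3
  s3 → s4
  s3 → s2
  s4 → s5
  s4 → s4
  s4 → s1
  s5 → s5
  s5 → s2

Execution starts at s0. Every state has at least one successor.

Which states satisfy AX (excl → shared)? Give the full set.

States satisfying excl → shared: {s1, s2, s3}.
States satisfying AX (excl → shared): {s0, s2}.

{s0, s2}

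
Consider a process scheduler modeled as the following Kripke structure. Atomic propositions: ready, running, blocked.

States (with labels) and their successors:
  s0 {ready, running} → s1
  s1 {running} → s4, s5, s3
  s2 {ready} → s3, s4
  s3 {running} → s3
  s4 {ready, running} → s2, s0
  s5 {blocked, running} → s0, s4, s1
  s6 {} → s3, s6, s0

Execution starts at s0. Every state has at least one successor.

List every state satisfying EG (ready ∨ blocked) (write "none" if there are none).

States satisfying ready ∨ blocked: {s0, s2, s4, s5}.
States satisfying EG (ready ∨ blocked): {s2, s4, s5}.

{s2, s4, s5}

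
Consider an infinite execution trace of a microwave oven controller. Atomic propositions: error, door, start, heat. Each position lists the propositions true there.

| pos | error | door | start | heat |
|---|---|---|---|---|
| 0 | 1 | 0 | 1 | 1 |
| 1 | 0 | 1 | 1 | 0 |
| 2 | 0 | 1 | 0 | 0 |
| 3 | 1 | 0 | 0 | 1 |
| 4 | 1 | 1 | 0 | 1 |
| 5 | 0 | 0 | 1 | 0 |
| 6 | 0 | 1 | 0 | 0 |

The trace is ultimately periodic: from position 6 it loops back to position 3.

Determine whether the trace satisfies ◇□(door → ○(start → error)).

□(door → ○(start → error)) is false at every position 0..6, so it never becomes true and ◇□(door → ○(start → error)) fails.

No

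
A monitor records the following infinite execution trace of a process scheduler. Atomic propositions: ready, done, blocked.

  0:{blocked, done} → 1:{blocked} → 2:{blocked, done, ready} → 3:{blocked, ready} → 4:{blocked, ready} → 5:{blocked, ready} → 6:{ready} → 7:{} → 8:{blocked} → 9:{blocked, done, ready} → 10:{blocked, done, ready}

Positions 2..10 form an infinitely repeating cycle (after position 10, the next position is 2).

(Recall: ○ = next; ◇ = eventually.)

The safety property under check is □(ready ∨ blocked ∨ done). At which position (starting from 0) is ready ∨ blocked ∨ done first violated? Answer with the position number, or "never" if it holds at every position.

7

Check ready ∨ blocked ∨ done at each position in order: 0 ✓, 1 ✓, 2 ✓, 3 ✓, 4 ✓, 5 ✓, 6 ✓.
At position 7 the labels are {}, so ready ∨ blocked ∨ done is false there. This is the first violation.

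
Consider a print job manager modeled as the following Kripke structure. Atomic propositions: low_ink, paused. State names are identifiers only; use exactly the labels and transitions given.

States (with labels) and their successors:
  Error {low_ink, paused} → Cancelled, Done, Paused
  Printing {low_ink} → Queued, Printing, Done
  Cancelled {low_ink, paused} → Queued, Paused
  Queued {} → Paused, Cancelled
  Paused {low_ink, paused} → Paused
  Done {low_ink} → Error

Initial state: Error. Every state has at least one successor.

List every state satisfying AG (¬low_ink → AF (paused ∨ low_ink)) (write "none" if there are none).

{Error, Printing, Cancelled, Queued, Paused, Done}

States satisfying ¬low_ink → AF (paused ∨ low_ink): {Error, Printing, Cancelled, Queued, Paused, Done}.
States satisfying AG (¬low_ink → AF (paused ∨ low_ink)): {Error, Printing, Cancelled, Queued, Paused, Done}.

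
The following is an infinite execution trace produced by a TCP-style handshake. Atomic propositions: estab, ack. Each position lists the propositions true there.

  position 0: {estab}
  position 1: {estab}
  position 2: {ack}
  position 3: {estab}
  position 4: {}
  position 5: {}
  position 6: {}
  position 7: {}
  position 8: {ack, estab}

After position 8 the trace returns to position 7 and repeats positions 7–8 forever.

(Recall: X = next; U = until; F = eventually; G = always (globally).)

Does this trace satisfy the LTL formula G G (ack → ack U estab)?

G (ack → ack U estab) holds at every position 0..8, and those are all positions ever visited, so G G (ack → ack U estab) holds.

Satisfied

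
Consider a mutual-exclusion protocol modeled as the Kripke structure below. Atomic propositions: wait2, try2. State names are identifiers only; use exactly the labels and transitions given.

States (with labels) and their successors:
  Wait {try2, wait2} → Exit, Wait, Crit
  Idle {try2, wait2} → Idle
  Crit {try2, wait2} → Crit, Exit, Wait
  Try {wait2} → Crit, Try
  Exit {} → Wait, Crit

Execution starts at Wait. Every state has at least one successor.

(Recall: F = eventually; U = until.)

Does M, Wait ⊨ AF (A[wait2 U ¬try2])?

States satisfying A[wait2 U ¬try2]: {Try, Exit}.
States satisfying AF (A[wait2 U ¬try2]): {Try, Exit}.
There is a path from Wait along which A[wait2 U ¬try2] never holds.
Wait ∉ Sat(AF (A[wait2 U ¬try2])).

Violated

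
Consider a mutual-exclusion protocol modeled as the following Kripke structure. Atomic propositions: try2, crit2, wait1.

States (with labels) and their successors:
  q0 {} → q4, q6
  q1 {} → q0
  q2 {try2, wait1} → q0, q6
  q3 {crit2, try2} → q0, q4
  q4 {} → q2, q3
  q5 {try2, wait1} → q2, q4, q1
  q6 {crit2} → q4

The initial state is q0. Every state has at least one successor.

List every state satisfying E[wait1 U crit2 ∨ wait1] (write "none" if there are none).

{q2, q3, q5, q6}

States satisfying wait1: {q2, q5}.
States satisfying crit2 ∨ wait1: {q2, q3, q5, q6}.
States satisfying E[wait1 U crit2 ∨ wait1]: {q2, q3, q5, q6}.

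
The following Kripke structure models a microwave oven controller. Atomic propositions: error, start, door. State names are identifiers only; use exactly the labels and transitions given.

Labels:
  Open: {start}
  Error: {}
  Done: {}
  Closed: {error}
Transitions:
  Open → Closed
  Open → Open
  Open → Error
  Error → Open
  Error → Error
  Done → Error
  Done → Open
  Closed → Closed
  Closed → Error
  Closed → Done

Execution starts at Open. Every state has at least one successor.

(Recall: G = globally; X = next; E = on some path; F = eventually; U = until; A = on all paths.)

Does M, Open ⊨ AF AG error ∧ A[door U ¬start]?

Violated

States satisfying AG error: ∅.
States satisfying AF AG error: ∅.
States satisfying door: ∅.
States satisfying ¬start: {Error, Done, Closed}.
States satisfying A[door U ¬start]: {Error, Done, Closed}.
States satisfying AF AG error ∧ A[door U ¬start]: ∅.
Open ∉ Sat(AF AG error ∧ A[door U ¬start]).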